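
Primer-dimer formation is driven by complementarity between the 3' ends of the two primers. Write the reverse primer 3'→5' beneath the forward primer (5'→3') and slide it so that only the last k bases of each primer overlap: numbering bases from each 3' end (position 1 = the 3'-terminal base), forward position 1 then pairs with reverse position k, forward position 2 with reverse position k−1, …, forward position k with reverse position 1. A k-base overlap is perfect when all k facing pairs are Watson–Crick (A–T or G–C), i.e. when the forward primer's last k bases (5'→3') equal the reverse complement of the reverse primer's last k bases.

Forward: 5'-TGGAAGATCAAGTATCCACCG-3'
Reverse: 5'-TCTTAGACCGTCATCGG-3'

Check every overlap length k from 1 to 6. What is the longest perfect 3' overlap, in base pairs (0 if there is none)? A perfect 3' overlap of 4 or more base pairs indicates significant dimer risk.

Last 6 bases (5'→3') — forward …CCACCG, reverse …CATCGG.
Reverse complement of the reverse primer's last 6 bases: CCGATG; its first k bases are the reverse complement of the reverse primer's last k bases, so a perfect k-base overlap needs the forward primer's last k bases to equal them.
Comparing (forward last k vs required): k=1: G vs C ✗; k=2: CG vs CC ✗; k=3: CCG vs CCG ✓; k=4: ACCG vs CCGA ✗; k=5: CACCG vs CCGAT ✗; k=6: CCACCG vs CCGATG ✗.
Only k = 3 is perfect, so the longest perfect 3' overlap is 3.

Longest perfect overlap: 3 complementary base pairs; below the dimer-risk threshold (threshold 4).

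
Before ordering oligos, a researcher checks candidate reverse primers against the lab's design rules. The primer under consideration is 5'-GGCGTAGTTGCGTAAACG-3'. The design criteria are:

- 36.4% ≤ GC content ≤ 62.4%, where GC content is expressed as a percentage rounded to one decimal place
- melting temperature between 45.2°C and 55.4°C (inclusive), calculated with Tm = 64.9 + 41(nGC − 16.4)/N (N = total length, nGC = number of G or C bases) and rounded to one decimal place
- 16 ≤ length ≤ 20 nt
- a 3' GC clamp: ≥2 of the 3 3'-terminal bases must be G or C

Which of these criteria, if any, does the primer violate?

Meets all criteria.

Base counts: A=4, T=4, G=7, C=3 (length 18).
GC content: GC 10/18 = 55.6% ✓
Tm: Tm = 64.9 + 41·(10 − 16.4)/18 = 50.3°C ✓
length: length 18 ✓
GC clamp: 3' end ACG has 2 G/C ✓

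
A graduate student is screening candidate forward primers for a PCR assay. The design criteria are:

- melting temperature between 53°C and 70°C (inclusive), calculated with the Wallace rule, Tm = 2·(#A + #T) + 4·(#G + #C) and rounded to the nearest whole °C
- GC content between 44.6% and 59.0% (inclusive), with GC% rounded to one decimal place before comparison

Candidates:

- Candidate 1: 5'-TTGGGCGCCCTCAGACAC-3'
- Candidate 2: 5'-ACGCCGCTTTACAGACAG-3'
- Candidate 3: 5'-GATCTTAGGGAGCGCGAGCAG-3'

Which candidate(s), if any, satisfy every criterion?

Candidate 2 only.

Candidate 1 (18 nt, A=3 T=3 G=5 C=7): Tm = 2·6 + 4·12 = 60°C ✓; GC 12/18 = 66.7%, outside 44.6–59.0% ✗ — fails.
Candidate 2 (18 nt, A=5 T=3 G=4 C=6): Tm = 2·8 + 4·10 = 56°C ✓; GC 10/18 = 55.6% ✓ — passes.
Candidate 3 (21 nt, A=5 T=3 G=9 C=4): Tm = 2·8 + 4·13 = 68°C ✓; GC 13/21 = 61.9%, outside 44.6–59.0% ✗ — fails.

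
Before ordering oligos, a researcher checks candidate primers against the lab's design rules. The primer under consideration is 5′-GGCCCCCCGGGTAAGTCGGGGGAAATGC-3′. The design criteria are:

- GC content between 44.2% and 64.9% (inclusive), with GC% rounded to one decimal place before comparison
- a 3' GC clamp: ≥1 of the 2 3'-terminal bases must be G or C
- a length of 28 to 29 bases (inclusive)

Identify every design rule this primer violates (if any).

Fails: GC content.

Base counts: A=5, T=3, G=12, C=8 (length 28).
GC content: GC 20/28 = 71.4%, outside 44.2–64.9% ✗
GC clamp: 3' end GC has 2 G/C ✓
length: length 28 ✓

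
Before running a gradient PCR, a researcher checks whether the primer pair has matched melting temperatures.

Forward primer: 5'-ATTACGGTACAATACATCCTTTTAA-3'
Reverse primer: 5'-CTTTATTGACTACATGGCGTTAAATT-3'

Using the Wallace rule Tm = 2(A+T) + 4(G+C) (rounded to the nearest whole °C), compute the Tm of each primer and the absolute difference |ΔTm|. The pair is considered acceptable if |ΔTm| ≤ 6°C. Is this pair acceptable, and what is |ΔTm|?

|ΔTm| = 4°C; the pair is acceptable.

Forward: A=9 T=9 G=2 C=5 → Tm = 2·18 + 4·7 = 64°C.
Reverse: A=7 T=11 G=4 C=4 → Tm = 2·18 + 4·8 = 68°C.
|ΔTm| = |64 − 68| = 4°C, ≤ 6°C.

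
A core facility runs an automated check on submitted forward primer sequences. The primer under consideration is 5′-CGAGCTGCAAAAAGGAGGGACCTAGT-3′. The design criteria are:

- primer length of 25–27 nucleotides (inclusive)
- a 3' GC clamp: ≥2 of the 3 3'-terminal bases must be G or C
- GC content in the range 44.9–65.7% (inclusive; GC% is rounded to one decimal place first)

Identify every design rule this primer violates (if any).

Base counts: A=9, T=3, G=9, C=5 (length 26).
length: length 26 ✓
GC clamp: 3' end AGT has 1 G/C, need ≥2 ✗
GC content: GC 14/26 = 53.8% ✓

Fails: GC clamp.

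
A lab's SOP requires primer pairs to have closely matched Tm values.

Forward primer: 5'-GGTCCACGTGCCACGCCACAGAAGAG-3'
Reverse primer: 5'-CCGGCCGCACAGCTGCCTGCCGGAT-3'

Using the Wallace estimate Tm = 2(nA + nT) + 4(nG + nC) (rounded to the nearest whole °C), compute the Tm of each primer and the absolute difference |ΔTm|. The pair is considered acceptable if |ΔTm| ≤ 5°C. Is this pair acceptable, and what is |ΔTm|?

|ΔTm| = 2°C; the pair is acceptable.

Forward: A=7 T=2 G=8 C=9 → Tm = 2·9 + 4·17 = 86°C.
Reverse: A=3 T=3 G=8 C=11 → Tm = 2·6 + 4·19 = 88°C.
|ΔTm| = |86 − 88| = 2°C, ≤ 5°C.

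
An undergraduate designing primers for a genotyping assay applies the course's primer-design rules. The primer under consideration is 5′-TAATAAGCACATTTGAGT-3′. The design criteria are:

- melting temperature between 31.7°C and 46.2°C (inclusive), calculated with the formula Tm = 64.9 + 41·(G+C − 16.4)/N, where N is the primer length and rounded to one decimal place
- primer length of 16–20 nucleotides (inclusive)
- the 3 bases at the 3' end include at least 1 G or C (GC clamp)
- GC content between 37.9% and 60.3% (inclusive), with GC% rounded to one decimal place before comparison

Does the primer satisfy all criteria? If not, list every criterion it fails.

Base counts: A=7, T=6, G=3, C=2 (length 18).
Tm: Tm = 64.9 + 41·(5 − 16.4)/18 = 38.9°C ✓
length: length 18 ✓
GC clamp: 3' end AGT has 1 G/C ✓
GC content: GC 5/18 = 27.8%, outside 37.9–60.3% ✗

Fails: GC content.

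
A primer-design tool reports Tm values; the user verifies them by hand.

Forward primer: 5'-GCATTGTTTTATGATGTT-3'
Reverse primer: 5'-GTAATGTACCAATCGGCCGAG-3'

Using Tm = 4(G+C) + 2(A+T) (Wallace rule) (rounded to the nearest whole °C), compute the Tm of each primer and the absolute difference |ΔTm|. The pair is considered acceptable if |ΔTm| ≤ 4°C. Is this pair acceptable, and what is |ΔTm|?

Forward: A=3 T=10 G=4 C=1 → Tm = 2·13 + 4·5 = 46°C.
Reverse: A=6 T=4 G=6 C=5 → Tm = 2·10 + 4·11 = 64°C.
|ΔTm| = |46 − 64| = 18°C, > 4°C.

|ΔTm| = 18°C; the pair is not acceptable.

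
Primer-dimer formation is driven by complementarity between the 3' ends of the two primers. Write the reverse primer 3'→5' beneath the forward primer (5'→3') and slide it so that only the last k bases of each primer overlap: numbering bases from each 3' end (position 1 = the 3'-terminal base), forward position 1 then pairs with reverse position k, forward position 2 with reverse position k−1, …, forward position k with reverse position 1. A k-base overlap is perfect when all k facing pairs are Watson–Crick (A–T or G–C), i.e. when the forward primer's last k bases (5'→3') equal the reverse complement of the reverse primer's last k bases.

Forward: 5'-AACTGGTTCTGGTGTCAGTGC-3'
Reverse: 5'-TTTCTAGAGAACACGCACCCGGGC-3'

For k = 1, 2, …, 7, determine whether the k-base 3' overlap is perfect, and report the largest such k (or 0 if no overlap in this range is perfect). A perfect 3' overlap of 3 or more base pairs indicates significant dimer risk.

Last 7 bases (5'→3') — forward …TCAGTGC, reverse …CCCGGGC.
Reverse complement of the reverse primer's last 7 bases: GCCCGGG; its first k bases are the reverse complement of the reverse primer's last k bases, so a perfect k-base overlap needs the forward primer's last k bases to equal them.
Comparing (forward last k vs required): k=1: C vs G ✗; k=2: GC vs GC ✓; k=3: TGC vs GCC ✗; k=4: GTGC vs GCCC ✗; k=5: AGTGC vs GCCCG ✗; k=6: CAGTGC vs GCCCGG ✗; k=7: TCAGTGC vs GCCCGGG ✗.
Only k = 2 is perfect, so the longest perfect 3' overlap is 2.

Longest perfect overlap: 2 complementary base pairs; below the dimer-risk threshold (threshold 3).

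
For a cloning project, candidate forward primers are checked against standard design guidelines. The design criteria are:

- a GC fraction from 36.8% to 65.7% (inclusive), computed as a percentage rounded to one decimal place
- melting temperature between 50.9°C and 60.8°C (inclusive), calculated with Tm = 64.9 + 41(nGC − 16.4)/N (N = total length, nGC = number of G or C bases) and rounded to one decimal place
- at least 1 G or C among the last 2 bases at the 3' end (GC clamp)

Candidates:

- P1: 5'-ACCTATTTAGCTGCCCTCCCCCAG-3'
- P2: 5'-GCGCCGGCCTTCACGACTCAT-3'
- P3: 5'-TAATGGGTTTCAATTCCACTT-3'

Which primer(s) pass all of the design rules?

P1 (24 nt, A=4 T=6 G=3 C=11): GC 14/24 = 58.3% ✓; Tm = 64.9 + 41·(14 − 16.4)/24 = 60.8°C ✓; 3' end AG has 1 G/C ✓ — passes.
P2 (21 nt, A=3 T=4 G=5 C=9): GC 14/21 = 66.7%, outside 36.8–65.7% ✗; Tm = 64.9 + 41·(14 − 16.4)/21 = 60.2°C ✓; 3' end AT has 0 G/C, need ≥1 ✗ — fails.
P3 (21 nt, A=5 T=9 G=3 C=4): GC 7/21 = 33.3%, outside 36.8–65.7% ✗; Tm = 64.9 + 41·(7 − 16.4)/21 = 46.5°C, outside 50.9–60.8°C ✗; 3' end TT has 0 G/C, need ≥1 ✗ — fails.

P1 only.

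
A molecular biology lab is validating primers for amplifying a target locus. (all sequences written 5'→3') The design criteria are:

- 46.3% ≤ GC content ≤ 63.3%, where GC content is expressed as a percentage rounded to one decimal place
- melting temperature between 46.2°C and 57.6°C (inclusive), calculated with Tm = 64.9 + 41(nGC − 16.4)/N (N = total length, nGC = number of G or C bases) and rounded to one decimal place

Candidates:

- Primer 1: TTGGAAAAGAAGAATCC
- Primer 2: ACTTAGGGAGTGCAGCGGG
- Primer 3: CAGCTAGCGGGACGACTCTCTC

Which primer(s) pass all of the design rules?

Primer 1 (17 nt, A=8 T=3 G=4 C=2): GC 6/17 = 35.3%, outside 46.3–63.3% ✗; Tm = 64.9 + 41·(6 − 16.4)/17 = 39.8°C, outside 46.2–57.6°C ✗ — fails.
Primer 2 (19 nt, A=4 T=3 G=9 C=3): GC 12/19 = 63.2% ✓; Tm = 64.9 + 41·(12 − 16.4)/19 = 55.4°C ✓ — passes.
Primer 3 (22 nt, A=4 T=4 G=6 C=8): GC 14/22 = 63.6%, outside 46.3–63.3% ✗; Tm = 64.9 + 41·(14 − 16.4)/22 = 60.4°C, outside 46.2–57.6°C ✗ — fails.

Primer 2 only.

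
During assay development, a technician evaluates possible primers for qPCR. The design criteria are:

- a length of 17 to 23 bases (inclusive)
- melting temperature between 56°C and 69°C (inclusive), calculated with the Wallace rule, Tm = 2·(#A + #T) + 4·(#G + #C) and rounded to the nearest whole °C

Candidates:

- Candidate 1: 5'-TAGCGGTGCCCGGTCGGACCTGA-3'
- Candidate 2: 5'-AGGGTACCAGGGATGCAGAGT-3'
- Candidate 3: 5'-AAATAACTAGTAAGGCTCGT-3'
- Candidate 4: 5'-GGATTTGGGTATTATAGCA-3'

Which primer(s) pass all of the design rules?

Candidate 1 (23 nt, A=3 T=4 G=9 C=7): length 23 ✓; Tm = 2·7 + 4·16 = 78°C, outside 56–69°C ✗ — fails.
Candidate 2 (21 nt, A=6 T=3 G=9 C=3): length 21 ✓; Tm = 2·9 + 4·12 = 66°C ✓ — passes.
Candidate 3 (20 nt, A=8 T=5 G=4 C=3): length 20 ✓; Tm = 2·13 + 4·7 = 54°C, outside 56–69°C ✗ — fails.
Candidate 4 (19 nt, A=5 T=7 G=6 C=1): length 19 ✓; Tm = 2·12 + 4·7 = 52°C, outside 56–69°C ✗ — fails.

Candidate 2 only.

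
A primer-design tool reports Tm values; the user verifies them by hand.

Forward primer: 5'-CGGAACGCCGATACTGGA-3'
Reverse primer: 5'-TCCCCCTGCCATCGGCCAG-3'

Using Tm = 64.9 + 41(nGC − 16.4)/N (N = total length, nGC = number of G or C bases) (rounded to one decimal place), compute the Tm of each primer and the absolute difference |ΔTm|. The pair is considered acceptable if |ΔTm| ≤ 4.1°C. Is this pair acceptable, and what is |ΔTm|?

|ΔTm| = 7.1°C; the pair is not acceptable.

Forward: G+C = 11, N = 18 → Tm = 64.9 + 41·(11 − 16.4)/18 = 52.6°C.
Reverse: G+C = 14, N = 19 → Tm = 64.9 + 41·(14 − 16.4)/19 = 59.7°C.
|ΔTm| = |52.6 − 59.7| = 7.1°C, > 4.1°C.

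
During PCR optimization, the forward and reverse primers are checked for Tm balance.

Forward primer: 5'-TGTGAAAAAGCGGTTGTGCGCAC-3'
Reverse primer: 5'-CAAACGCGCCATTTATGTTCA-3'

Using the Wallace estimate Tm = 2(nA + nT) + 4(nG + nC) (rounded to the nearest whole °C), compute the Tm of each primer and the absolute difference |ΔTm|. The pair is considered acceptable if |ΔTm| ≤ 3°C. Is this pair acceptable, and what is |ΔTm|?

|ΔTm| = 10°C; the pair is not acceptable.

Forward: A=6 T=5 G=8 C=4 → Tm = 2·11 + 4·12 = 70°C.
Reverse: A=6 T=6 G=3 C=6 → Tm = 2·12 + 4·9 = 60°C.
|ΔTm| = |70 − 60| = 10°C, > 3°C.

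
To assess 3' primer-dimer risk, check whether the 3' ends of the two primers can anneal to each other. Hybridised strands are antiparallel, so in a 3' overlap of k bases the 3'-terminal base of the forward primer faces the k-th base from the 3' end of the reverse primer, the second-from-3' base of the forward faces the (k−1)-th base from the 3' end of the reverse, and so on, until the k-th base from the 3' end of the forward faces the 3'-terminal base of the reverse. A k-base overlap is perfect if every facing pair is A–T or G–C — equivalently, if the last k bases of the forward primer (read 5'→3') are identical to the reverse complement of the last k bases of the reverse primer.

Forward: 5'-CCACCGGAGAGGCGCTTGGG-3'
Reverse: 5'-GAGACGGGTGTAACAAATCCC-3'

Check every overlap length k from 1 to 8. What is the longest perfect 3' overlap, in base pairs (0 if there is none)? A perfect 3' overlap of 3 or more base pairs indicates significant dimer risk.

Last 8 bases (5'→3') — forward …CGCTTGGG, reverse …CAAATCCC.
Reverse complement of the reverse primer's last 8 bases: GGGATTTG; its first k bases are the reverse complement of the reverse primer's last k bases, so a perfect k-base overlap needs the forward primer's last k bases to equal them.
Comparing (forward last k vs required): k=1: G vs G ✓; k=2: GG vs GG ✓; k=3: GGG vs GGG ✓; k=4: TGGG vs GGGA ✗; k=5: TTGGG vs GGGAT ✗; k=6: CTTGGG vs GGGATT ✗; k=7: GCTTGGG vs GGGATTT ✗; k=8: CGCTTGGG vs GGGATTTG ✗.
Perfect overlaps at k = 1, 2, 3; the largest is 3.

Longest perfect overlap: 3 complementary base pairs; significant dimer risk (threshold 3).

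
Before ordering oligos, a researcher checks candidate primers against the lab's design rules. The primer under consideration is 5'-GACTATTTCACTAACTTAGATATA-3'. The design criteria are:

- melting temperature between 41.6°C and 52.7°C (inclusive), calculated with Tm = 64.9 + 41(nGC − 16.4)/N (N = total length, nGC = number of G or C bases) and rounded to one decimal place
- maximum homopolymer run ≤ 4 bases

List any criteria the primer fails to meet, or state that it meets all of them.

Base counts: A=9, T=9, G=2, C=4 (length 24).
Tm: Tm = 64.9 + 41·(6 − 16.4)/24 = 47.1°C ✓
homopolymer run: longest run = 3 ✓

Meets all criteria.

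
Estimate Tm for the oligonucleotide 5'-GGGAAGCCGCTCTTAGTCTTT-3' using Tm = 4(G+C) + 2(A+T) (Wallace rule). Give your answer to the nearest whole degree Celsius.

64°C

Base counts: A=3, T=7, G=6, C=5 (length 21).
Tm = 2·(3+7) + 4·(6+5) = 2·10 + 4·11 = 20 + 44 = 64°C.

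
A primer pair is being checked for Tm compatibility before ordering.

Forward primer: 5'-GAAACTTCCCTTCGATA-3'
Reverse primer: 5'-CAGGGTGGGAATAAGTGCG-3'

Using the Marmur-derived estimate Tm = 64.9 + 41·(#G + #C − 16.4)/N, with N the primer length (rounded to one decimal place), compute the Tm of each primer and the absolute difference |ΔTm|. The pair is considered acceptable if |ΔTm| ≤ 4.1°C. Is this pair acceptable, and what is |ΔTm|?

|ΔTm| = 11.0°C; the pair is not acceptable.

Forward: G+C = 7, N = 17 → Tm = 64.9 + 41·(7 − 16.4)/17 = 42.2°C.
Reverse: G+C = 11, N = 19 → Tm = 64.9 + 41·(11 − 16.4)/19 = 53.2°C.
|ΔTm| = |42.2 − 53.2| = 11.0°C, > 4.1°C.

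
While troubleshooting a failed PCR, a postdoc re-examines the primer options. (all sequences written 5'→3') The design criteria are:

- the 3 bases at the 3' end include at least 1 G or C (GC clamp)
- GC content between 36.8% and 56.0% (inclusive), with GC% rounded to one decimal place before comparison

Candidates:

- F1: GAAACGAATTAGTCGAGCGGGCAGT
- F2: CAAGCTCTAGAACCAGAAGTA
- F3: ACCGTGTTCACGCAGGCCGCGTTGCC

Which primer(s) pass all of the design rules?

F1 (25 nt, A=8 T=4 G=9 C=4): 3' end AGT has 1 G/C ✓; GC 13/25 = 52.0% ✓ — passes.
F2 (21 nt, A=9 T=3 G=4 C=5): 3' end GTA has 1 G/C ✓; GC 9/21 = 42.9% ✓ — passes.
F3 (26 nt, A=3 T=5 G=8 C=10): 3' end GCC has 3 G/C ✓; GC 18/26 = 69.2%, outside 36.8–56.0% ✗ — fails.

F1 and F2.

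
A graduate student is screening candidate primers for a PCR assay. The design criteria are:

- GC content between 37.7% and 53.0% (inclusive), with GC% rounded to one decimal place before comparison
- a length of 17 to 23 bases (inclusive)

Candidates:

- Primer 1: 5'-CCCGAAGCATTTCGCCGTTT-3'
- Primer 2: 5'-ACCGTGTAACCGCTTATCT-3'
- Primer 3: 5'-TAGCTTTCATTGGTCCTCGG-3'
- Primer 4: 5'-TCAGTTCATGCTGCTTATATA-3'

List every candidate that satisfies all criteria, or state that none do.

Primer 2 and Primer 3.

Primer 1 (20 nt, A=3 T=6 G=4 C=7): GC 11/20 = 55.0%, outside 37.7–53.0% ✗; length 20 ✓ — fails.
Primer 2 (19 nt, A=4 T=6 G=3 C=6): GC 9/19 = 47.4% ✓; length 19 ✓ — passes.
Primer 3 (20 nt, A=2 T=8 G=5 C=5): GC 10/20 = 50.0% ✓; length 20 ✓ — passes.
Primer 4 (21 nt, A=5 T=9 G=3 C=4): GC 7/21 = 33.3%, outside 37.7–53.0% ✗; length 21 ✓ — fails.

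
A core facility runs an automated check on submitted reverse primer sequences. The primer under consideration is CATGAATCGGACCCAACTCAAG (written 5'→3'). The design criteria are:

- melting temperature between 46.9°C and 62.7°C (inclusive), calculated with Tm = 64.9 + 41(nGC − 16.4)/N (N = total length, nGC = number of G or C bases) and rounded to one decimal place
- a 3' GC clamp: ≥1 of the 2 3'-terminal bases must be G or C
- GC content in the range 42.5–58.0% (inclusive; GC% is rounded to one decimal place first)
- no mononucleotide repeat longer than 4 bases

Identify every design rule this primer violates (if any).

Base counts: A=8, T=3, G=4, C=7 (length 22).
Tm: Tm = 64.9 + 41·(11 − 16.4)/22 = 54.8°C ✓
GC clamp: 3' end AG has 1 G/C ✓
GC content: GC 11/22 = 50.0% ✓
homopolymer run: longest run = 3 ✓

Meets all criteria.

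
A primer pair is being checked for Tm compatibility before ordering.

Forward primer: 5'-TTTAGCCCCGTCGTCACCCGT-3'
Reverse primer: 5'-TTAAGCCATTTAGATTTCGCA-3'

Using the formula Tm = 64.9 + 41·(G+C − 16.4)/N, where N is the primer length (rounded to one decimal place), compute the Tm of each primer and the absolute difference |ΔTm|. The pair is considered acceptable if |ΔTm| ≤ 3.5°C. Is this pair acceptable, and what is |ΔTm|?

|ΔTm| = 11.8°C; the pair is not acceptable.

Forward: G+C = 13, N = 21 → Tm = 64.9 + 41·(13 − 16.4)/21 = 58.3°C.
Reverse: G+C = 7, N = 21 → Tm = 64.9 + 41·(7 − 16.4)/21 = 46.5°C.
|ΔTm| = |58.3 − 46.5| = 11.8°C, > 3.5°C.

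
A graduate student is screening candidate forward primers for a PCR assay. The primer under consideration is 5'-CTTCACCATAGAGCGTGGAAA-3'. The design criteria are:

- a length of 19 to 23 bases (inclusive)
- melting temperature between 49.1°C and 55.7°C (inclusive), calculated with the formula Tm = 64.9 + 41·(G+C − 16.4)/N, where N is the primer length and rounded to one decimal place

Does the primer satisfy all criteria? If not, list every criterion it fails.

Base counts: A=7, T=4, G=5, C=5 (length 21).
length: length 21 ✓
Tm: Tm = 64.9 + 41·(10 − 16.4)/21 = 52.4°C ✓

Meets all criteria.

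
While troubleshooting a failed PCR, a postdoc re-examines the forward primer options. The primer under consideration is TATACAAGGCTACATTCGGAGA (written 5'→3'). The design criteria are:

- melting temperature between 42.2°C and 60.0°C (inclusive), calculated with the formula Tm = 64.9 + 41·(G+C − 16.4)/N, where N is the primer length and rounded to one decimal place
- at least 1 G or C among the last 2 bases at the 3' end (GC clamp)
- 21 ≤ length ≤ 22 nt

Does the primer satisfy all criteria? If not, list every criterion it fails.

Meets all criteria.

Base counts: A=8, T=5, G=5, C=4 (length 22).
Tm: Tm = 64.9 + 41·(9 − 16.4)/22 = 51.1°C ✓
GC clamp: 3' end GA has 1 G/C ✓
length: length 22 ✓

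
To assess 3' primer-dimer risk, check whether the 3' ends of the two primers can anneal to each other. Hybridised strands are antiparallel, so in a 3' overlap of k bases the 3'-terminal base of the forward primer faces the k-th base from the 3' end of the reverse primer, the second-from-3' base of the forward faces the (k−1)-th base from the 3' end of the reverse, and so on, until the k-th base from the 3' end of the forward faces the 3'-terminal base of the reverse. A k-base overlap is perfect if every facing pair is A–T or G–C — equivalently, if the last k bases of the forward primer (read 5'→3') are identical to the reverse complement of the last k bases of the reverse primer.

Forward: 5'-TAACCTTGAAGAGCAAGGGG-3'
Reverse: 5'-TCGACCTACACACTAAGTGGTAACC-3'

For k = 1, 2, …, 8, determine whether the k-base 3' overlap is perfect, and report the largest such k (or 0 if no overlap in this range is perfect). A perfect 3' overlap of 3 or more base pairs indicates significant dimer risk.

Longest perfect overlap: 2 complementary base pairs; below the dimer-risk threshold (threshold 3).

Last 8 bases (5'→3') — forward …GCAAGGGG, reverse …TGGTAACC.
Reverse complement of the reverse primer's last 8 bases: GGTTACCA; its first k bases are the reverse complement of the reverse primer's last k bases, so a perfect k-base overlap needs the forward primer's last k bases to equal them.
Comparing (forward last k vs required): k=1: G vs G ✓; k=2: GG vs GG ✓; k=3: GGG vs GGT ✗; k=4: GGGG vs GGTT ✗; k=5: AGGGG vs GGTTA ✗; k=6: AAGGGG vs GGTTAC ✗; k=7: CAAGGGG vs GGTTACC ✗; k=8: GCAAGGGG vs GGTTACCA ✗.
Perfect overlaps at k = 1, 2; the largest is 2.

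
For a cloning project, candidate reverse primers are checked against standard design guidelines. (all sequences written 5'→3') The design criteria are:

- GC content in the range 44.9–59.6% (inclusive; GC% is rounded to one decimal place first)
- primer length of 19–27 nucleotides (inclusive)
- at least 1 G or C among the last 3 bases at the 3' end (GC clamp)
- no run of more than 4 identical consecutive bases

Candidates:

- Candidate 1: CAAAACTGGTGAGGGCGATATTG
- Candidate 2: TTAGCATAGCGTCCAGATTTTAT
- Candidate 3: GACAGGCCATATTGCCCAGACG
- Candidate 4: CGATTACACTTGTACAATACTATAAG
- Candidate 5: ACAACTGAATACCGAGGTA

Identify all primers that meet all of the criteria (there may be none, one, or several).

Candidate 1 and Candidate 3.

Candidate 1 (23 nt, A=7 T=5 G=8 C=3): GC 11/23 = 47.8% ✓; length 23 ✓; 3' end TTG has 1 G/C ✓; longest run = 4 ✓ — passes.
Candidate 2 (23 nt, A=6 T=9 G=4 C=4): GC 8/23 = 34.8%, outside 44.9–59.6% ✗; length 23 ✓; 3' end TAT has 0 G/C, need ≥1 ✗; longest run = 4 ✓ — fails.
Candidate 3 (22 nt, A=6 T=3 G=6 C=7): GC 13/22 = 59.1% ✓; length 22 ✓; 3' end ACG has 2 G/C ✓; longest run = 3 ✓ — passes.
Candidate 4 (26 nt, A=10 T=8 G=3 C=5): GC 8/26 = 30.8%, outside 44.9–59.6% ✗; length 26 ✓; 3' end AAG has 1 G/C ✓; longest run = 2 ✓ — fails.
Candidate 5 (19 nt, A=8 T=3 G=4 C=4): GC 8/19 = 42.1%, outside 44.9–59.6% ✗; length 19 ✓; 3' end GTA has 1 G/C ✓; longest run = 2 ✓ — fails.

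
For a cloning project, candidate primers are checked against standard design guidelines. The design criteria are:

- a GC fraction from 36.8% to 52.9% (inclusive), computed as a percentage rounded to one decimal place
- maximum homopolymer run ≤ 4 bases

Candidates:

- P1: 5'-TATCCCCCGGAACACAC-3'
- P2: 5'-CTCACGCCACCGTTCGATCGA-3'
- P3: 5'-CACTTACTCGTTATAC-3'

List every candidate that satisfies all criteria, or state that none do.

P1 (17 nt, A=5 T=2 G=2 C=8): GC 10/17 = 58.8%, outside 36.8–52.9% ✗; longest run = 5, exceeds 4 ✗ — fails.
P2 (21 nt, A=4 T=4 G=4 C=9): GC 13/21 = 61.9%, outside 36.8–52.9% ✗; longest run = 2 ✓ — fails.
P3 (16 nt, A=4 T=6 G=1 C=5): GC 6/16 = 37.5% ✓; longest run = 2 ✓ — passes.

P3 only.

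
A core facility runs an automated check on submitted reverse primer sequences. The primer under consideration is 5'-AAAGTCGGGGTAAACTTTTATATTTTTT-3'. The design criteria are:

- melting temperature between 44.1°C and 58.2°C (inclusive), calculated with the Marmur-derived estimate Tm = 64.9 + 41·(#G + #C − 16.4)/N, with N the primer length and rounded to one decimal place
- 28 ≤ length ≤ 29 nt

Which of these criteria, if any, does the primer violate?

Base counts: A=8, T=13, G=5, C=2 (length 28).
Tm: Tm = 64.9 + 41·(7 − 16.4)/28 = 51.1°C ✓
length: length 28 ✓

Meets all criteria.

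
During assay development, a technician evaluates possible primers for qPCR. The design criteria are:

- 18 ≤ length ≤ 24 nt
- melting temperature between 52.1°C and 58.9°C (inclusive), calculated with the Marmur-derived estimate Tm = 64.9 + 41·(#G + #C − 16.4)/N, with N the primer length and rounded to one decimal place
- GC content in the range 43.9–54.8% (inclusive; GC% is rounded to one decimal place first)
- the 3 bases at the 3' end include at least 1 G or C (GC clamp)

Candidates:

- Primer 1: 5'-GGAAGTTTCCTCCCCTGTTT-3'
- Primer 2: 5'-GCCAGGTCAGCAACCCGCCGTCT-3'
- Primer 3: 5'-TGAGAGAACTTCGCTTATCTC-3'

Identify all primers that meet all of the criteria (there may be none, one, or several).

Primer 1 (20 nt, A=2 T=8 G=4 C=6): length 20 ✓; Tm = 64.9 + 41·(10 − 16.4)/20 = 51.8°C, outside 52.1–58.9°C ✗; GC 10/20 = 50.0% ✓; 3' end TTT has 0 G/C, need ≥1 ✗ — fails.
Primer 2 (23 nt, A=4 T=3 G=6 C=10): length 23 ✓; Tm = 64.9 + 41·(16 − 16.4)/23 = 64.2°C, outside 52.1–58.9°C ✗; GC 16/23 = 69.6%, outside 43.9–54.8% ✗; 3' end TCT has 1 G/C ✓ — fails.
Primer 3 (21 nt, A=5 T=7 G=4 C=5): length 21 ✓; Tm = 64.9 + 41·(9 − 16.4)/21 = 50.5°C, outside 52.1–58.9°C ✗; GC 9/21 = 42.9%, outside 43.9–54.8% ✗; 3' end CTC has 2 G/C ✓ — fails.

None of the candidates satisfy all criteria.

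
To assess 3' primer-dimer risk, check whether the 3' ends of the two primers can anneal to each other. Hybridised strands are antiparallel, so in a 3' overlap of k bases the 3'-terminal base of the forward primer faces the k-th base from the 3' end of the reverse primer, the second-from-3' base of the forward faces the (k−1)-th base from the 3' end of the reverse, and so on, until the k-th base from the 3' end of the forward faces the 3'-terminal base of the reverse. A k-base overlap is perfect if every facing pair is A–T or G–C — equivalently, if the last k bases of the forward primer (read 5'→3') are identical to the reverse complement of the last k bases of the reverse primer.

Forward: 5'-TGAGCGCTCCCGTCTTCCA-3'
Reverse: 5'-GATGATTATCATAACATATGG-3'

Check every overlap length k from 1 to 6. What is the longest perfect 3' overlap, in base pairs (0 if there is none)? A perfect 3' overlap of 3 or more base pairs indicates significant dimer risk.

Last 6 bases (5'→3') — forward …CTTCCA, reverse …ATATGG.
Reverse complement of the reverse primer's last 6 bases: CCATAT; its first k bases are the reverse complement of the reverse primer's last k bases, so a perfect k-base overlap needs the forward primer's last k bases to equal them.
Comparing (forward last k vs required): k=1: A vs C ✗; k=2: CA vs CC ✗; k=3: CCA vs CCA ✓; k=4: TCCA vs CCAT ✗; k=5: TTCCA vs CCATA ✗; k=6: CTTCCA vs CCATAT ✗.
Only k = 3 is perfect, so the longest perfect 3' overlap is 3.

Longest perfect overlap: 3 complementary base pairs; significant dimer risk (threshold 3).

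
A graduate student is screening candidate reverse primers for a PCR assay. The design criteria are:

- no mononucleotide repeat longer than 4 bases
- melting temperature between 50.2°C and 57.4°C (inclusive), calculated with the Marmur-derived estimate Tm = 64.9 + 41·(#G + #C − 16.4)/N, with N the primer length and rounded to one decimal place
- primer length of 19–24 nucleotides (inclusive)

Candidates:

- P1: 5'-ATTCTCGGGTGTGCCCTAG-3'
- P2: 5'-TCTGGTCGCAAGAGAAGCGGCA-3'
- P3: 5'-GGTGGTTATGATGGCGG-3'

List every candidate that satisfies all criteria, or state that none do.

P1 (19 nt, A=2 T=6 G=6 C=5): longest run = 3 ✓; Tm = 64.9 + 41·(11 − 16.4)/19 = 53.2°C ✓; length 19 ✓ — passes.
P2 (22 nt, A=6 T=3 G=8 C=5): longest run = 2 ✓; Tm = 64.9 + 41·(13 − 16.4)/22 = 58.6°C, outside 50.2–57.4°C ✗; length 22 ✓ — fails.
P3 (17 nt, A=2 T=5 G=9 C=1): longest run = 2 ✓; Tm = 64.9 + 41·(10 − 16.4)/17 = 49.5°C, outside 50.2–57.4°C ✗; length 17, outside 19–24 ✗ — fails.

P1 only.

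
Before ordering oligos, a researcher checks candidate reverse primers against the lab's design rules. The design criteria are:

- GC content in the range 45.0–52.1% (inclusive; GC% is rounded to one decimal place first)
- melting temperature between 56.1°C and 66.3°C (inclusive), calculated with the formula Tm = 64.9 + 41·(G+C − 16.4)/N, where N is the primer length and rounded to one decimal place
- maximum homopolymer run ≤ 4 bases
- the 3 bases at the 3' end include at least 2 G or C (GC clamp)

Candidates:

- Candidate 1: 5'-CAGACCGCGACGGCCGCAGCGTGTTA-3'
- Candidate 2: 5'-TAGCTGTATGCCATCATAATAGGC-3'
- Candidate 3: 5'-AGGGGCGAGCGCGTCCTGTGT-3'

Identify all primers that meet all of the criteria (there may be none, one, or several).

None of the candidates satisfy all criteria.

Candidate 1 (26 nt, A=5 T=3 G=9 C=9): GC 18/26 = 69.2%, outside 45.0–52.1% ✗; Tm = 64.9 + 41·(18 − 16.4)/26 = 67.4°C, outside 56.1–66.3°C ✗; longest run = 2 ✓; 3' end TTA has 0 G/C, need ≥2 ✗ — fails.
Candidate 2 (24 nt, A=7 T=7 G=5 C=5): GC 10/24 = 41.7%, outside 45.0–52.1% ✗; Tm = 64.9 + 41·(10 − 16.4)/24 = 54.0°C, outside 56.1–66.3°C ✗; longest run = 2 ✓; 3' end GGC has 3 G/C ✓ — fails.
Candidate 3 (21 nt, A=2 T=4 G=10 C=5): GC 15/21 = 71.4%, outside 45.0–52.1% ✗; Tm = 64.9 + 41·(15 − 16.4)/21 = 62.2°C ✓; longest run = 4 ✓; 3' end TGT has 1 G/C, need ≥2 ✗ — fails.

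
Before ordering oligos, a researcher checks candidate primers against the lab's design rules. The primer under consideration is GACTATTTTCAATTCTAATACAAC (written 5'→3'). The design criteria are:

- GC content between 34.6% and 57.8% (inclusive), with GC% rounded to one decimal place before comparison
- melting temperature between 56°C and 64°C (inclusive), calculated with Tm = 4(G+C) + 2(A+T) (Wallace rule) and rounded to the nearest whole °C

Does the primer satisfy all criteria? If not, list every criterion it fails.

Fails: GC content.

Base counts: A=9, T=9, G=1, C=5 (length 24).
GC content: GC 6/24 = 25.0%, outside 34.6–57.8% ✗
Tm: Tm = 2·18 + 4·6 = 60°C ✓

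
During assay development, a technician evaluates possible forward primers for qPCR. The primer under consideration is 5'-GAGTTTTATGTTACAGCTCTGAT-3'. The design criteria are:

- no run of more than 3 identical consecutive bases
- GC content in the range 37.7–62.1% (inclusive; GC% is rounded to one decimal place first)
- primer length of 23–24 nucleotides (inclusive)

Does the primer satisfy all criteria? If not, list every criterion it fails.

Base counts: A=5, T=10, G=5, C=3 (length 23).
homopolymer run: longest run = 4, exceeds 3 ✗
GC content: GC 8/23 = 34.8%, outside 37.7–62.1% ✗
length: length 23 ✓

Fails: homopolymer run, GC content.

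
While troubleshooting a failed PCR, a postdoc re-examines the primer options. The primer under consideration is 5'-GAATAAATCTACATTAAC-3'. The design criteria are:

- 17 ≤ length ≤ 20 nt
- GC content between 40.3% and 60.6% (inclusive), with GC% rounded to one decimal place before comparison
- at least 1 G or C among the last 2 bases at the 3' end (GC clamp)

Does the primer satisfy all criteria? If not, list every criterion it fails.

Base counts: A=9, T=5, G=1, C=3 (length 18).
length: length 18 ✓
GC content: GC 4/18 = 22.2%, outside 40.3–60.6% ✗
GC clamp: 3' end AC has 1 G/C ✓

Fails: GC content.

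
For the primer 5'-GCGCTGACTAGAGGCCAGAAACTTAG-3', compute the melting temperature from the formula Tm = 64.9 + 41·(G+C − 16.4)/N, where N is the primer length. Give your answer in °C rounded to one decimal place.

Base counts: A=8, T=4, G=8, C=6; G+C = 14, N = 26.
Tm = 64.9 + 41·(14 − 16.4)/26 = 64.9 + -98.40/26 = 61.1°C.

61.1°C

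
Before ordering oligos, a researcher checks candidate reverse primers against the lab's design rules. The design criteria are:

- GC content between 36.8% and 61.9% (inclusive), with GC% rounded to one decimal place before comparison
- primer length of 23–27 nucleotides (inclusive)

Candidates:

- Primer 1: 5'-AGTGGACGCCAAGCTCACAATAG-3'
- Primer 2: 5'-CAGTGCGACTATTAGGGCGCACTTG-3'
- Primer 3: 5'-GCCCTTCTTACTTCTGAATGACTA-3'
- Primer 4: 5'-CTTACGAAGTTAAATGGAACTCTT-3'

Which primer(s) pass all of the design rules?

Primer 1, Primer 2 and Primer 3.

Primer 1 (23 nt, A=8 T=3 G=6 C=6): GC 12/23 = 52.2% ✓; length 23 ✓ — passes.
Primer 2 (25 nt, A=5 T=6 G=8 C=6): GC 14/25 = 56.0% ✓; length 25 ✓ — passes.
Primer 3 (24 nt, A=5 T=9 G=3 C=7): GC 10/24 = 41.7% ✓; length 24 ✓ — passes.
Primer 4 (24 nt, A=8 T=8 G=4 C=4): GC 8/24 = 33.3%, outside 36.8–61.9% ✗; length 24 ✓ — fails.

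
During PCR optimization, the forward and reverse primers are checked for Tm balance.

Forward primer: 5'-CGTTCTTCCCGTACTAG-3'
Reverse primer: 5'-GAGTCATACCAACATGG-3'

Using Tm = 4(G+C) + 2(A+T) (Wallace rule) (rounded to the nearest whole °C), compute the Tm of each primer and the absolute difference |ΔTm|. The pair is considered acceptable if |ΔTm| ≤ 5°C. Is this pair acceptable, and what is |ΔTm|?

Forward: A=2 T=6 G=3 C=6 → Tm = 2·8 + 4·9 = 52°C.
Reverse: A=6 T=3 G=4 C=4 → Tm = 2·9 + 4·8 = 50°C.
|ΔTm| = |52 − 50| = 2°C, ≤ 5°C.

|ΔTm| = 2°C; the pair is acceptable.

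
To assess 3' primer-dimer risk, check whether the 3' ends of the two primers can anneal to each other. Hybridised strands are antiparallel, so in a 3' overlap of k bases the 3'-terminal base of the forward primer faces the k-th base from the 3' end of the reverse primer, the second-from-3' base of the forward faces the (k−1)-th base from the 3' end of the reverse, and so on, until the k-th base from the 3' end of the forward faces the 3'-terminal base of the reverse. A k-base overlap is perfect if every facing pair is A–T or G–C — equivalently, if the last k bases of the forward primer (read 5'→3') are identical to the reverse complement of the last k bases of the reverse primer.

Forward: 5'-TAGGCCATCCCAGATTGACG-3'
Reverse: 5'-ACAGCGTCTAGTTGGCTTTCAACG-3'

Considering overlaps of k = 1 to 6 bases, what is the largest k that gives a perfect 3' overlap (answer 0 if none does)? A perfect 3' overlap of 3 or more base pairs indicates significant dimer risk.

Longest perfect overlap: 2 complementary base pairs; below the dimer-risk threshold (threshold 3).

Last 6 bases (5'→3') — forward …TTGACG, reverse …TCAACG.
Reverse complement of the reverse primer's last 6 bases: CGTTGA; its first k bases are the reverse complement of the reverse primer's last k bases, so a perfect k-base overlap needs the forward primer's last k bases to equal them.
Comparing (forward last k vs required): k=1: G vs C ✗; k=2: CG vs CG ✓; k=3: ACG vs CGT ✗; k=4: GACG vs CGTT ✗; k=5: TGACG vs CGTTG ✗; k=6: TTGACG vs CGTTGA ✗.
Only k = 2 is perfect, so the longest perfect 3' overlap is 2.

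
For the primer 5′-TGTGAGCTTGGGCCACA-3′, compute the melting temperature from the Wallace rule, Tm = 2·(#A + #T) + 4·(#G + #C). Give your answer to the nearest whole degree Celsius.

Base counts: A=3, T=4, G=6, C=4 (length 17).
Tm = 2·(3+4) + 4·(6+4) = 2·7 + 4·10 = 14 + 40 = 54°C.

54°C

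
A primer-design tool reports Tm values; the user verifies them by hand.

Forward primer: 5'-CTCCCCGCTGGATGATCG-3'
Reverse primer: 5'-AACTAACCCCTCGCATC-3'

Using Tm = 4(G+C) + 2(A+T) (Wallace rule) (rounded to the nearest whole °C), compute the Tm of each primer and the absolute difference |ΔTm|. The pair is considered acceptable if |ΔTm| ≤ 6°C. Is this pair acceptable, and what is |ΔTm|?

Forward: A=2 T=4 G=5 C=7 → Tm = 2·6 + 4·12 = 60°C.
Reverse: A=5 T=3 G=1 C=8 → Tm = 2·8 + 4·9 = 52°C.
|ΔTm| = |60 − 52| = 8°C, > 6°C.

|ΔTm| = 8°C; the pair is not acceptable.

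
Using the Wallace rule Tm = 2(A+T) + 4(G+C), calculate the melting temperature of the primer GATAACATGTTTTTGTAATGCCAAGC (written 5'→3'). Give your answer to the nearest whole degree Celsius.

Base counts: A=8, T=9, G=5, C=4 (length 26).
Tm = 2·(8+9) + 4·(5+4) = 2·17 + 4·9 = 34 + 36 = 70°C.

70°C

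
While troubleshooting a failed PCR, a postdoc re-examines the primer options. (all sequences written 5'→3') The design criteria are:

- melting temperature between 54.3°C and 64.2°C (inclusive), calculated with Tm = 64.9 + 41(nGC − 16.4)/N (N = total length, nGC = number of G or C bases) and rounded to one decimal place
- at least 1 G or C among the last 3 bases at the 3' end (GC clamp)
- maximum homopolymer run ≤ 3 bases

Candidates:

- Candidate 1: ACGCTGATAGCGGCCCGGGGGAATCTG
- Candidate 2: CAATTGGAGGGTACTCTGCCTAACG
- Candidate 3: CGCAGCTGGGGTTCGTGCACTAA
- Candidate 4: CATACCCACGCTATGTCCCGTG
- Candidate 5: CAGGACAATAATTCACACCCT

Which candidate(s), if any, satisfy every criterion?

Candidate 1 (27 nt, A=5 T=4 G=11 C=7): Tm = 64.9 + 41·(18 − 16.4)/27 = 67.3°C, outside 54.3–64.2°C ✗; 3' end CTG has 2 G/C ✓; longest run = 5, exceeds 3 ✗ — fails.
Candidate 2 (25 nt, A=6 T=6 G=7 C=6): Tm = 64.9 + 41·(13 − 16.4)/25 = 59.3°C ✓; 3' end ACG has 2 G/C ✓; longest run = 3 ✓ — passes.
Candidate 3 (23 nt, A=4 T=5 G=8 C=6): Tm = 64.9 + 41·(14 − 16.4)/23 = 60.6°C ✓; 3' end TAA has 0 G/C, need ≥1 ✗; longest run = 4, exceeds 3 ✗ — fails.
Candidate 4 (22 nt, A=4 T=5 G=4 C=9): Tm = 64.9 + 41·(13 − 16.4)/22 = 58.6°C ✓; 3' end GTG has 2 G/C ✓; longest run = 3 ✓ — passes.
Candidate 5 (21 nt, A=8 T=4 G=2 C=7): Tm = 64.9 + 41·(9 − 16.4)/21 = 50.5°C, outside 54.3–64.2°C ✗; 3' end CCT has 2 G/C ✓; longest run = 3 ✓ — fails.

Candidate 2 and Candidate 4.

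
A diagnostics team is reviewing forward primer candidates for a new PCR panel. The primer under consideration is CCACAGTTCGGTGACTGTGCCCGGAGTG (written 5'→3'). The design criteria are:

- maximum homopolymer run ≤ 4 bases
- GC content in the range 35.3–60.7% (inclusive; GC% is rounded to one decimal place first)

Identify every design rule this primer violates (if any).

Fails: GC content.

Base counts: A=4, T=6, G=10, C=8 (length 28).
homopolymer run: longest run = 3 ✓
GC content: GC 18/28 = 64.3%, outside 35.3–60.7% ✗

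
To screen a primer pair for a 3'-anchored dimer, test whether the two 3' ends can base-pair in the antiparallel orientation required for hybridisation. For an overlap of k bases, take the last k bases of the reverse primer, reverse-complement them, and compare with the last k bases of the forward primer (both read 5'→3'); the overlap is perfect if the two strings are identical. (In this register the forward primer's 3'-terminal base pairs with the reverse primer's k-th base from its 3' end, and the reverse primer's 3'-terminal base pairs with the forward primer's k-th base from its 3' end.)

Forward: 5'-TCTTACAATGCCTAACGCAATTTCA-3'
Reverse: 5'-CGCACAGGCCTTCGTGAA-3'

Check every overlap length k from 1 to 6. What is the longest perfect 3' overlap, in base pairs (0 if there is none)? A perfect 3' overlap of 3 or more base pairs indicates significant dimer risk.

Longest perfect overlap: 4 complementary base pairs; significant dimer risk (threshold 3).

Last 6 bases (5'→3') — forward …ATTTCA, reverse …CGTGAA.
Reverse complement of the reverse primer's last 6 bases: TTCACG; its first k bases are the reverse complement of the reverse primer's last k bases, so a perfect k-base overlap needs the forward primer's last k bases to equal them.
Comparing (forward last k vs required): k=1: A vs T ✗; k=2: CA vs TT ✗; k=3: TCA vs TTC ✗; k=4: TTCA vs TTCA ✓; k=5: TTTCA vs TTCAC ✗; k=6: ATTTCA vs TTCACG ✗.
Only k = 4 is perfect, so the longest perfect 3' overlap is 4.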